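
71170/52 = 35585/26  =  1368.65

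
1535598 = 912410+623188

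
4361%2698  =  1663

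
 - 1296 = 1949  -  3245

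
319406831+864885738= 1184292569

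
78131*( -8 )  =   - 625048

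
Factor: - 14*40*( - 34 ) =19040= 2^5*5^1*7^1*17^1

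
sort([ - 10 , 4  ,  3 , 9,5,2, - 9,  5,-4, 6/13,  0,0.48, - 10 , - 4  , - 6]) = [ - 10, - 10, -9, -6, - 4, - 4,  0,6/13,  0.48 , 2,3, 4, 5 , 5,9]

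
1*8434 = 8434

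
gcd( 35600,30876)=4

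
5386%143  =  95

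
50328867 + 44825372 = 95154239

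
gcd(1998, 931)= 1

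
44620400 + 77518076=122138476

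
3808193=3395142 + 413051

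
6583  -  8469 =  - 1886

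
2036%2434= 2036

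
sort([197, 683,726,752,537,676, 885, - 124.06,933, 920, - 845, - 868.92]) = [ - 868.92, - 845,- 124.06,197,537,676,683, 726, 752,885, 920,933] 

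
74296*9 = 668664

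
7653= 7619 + 34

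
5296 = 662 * 8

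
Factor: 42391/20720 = 2^( - 4 )*5^ ( - 1)*7^( - 1)*37^ ( - 1)* 42391^1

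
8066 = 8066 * 1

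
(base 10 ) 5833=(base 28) 7c9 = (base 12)3461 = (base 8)13311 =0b1011011001001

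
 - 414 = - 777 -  - 363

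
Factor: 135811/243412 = 337/604= 2^(  -  2 )*151^( - 1)*337^1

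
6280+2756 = 9036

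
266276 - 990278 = - 724002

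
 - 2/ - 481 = 2/481 = 0.00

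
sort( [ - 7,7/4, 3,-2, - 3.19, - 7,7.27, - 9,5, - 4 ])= [ - 9, - 7,-7 ,- 4, - 3.19, - 2, 7/4, 3,5, 7.27]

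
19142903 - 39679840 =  - 20536937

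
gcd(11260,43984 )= 4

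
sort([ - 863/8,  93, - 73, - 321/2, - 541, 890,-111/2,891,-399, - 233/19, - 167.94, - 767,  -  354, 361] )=[ - 767,- 541, - 399,- 354 , - 167.94, - 321/2, - 863/8, - 73, - 111/2, - 233/19, 93,  361, 890, 891 ]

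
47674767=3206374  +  44468393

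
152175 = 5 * 30435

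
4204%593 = 53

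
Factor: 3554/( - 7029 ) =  - 2^1*3^( - 2)*11^( - 1)*71^( - 1) * 1777^1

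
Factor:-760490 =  - 2^1*5^1*113^1 * 673^1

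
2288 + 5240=7528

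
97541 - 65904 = 31637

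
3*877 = 2631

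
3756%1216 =108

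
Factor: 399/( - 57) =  - 7^1 = - 7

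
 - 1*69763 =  - 69763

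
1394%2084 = 1394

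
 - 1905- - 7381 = 5476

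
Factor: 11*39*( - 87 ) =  - 37323 = -3^2 * 11^1 * 13^1*29^1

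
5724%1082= 314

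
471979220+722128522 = 1194107742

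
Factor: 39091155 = 3^1*5^1*31^1 *84067^1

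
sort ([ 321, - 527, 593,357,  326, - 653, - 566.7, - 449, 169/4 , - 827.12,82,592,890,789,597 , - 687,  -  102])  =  [-827.12, - 687, - 653, - 566.7, - 527, - 449, - 102,169/4,82,321,326, 357, 592, 593, 597, 789, 890]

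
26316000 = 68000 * 387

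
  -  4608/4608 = -1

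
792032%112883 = 1851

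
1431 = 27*53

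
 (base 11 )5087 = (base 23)chb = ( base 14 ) 2662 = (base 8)15136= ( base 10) 6750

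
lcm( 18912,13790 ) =661920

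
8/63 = 8/63  =  0.13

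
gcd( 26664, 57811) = 1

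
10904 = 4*2726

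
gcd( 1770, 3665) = 5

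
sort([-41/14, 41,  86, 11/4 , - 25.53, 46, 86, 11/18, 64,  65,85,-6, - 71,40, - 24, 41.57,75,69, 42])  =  [ - 71, - 25.53, - 24, - 6, - 41/14, 11/18, 11/4, 40, 41, 41.57,42 , 46, 64,  65, 69 , 75, 85, 86, 86]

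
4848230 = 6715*722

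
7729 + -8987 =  - 1258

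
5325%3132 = 2193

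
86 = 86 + 0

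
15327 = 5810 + 9517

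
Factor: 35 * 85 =5^2*7^1 * 17^1 = 2975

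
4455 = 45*99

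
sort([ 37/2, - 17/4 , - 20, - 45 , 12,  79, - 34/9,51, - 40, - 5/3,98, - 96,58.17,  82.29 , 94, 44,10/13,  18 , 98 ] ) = [ -96,  -  45, - 40, - 20, - 17/4, - 34/9, - 5/3,  10/13,12,  18,37/2,  44, 51,58.17,79,82.29,  94,  98,  98 ]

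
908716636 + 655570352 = 1564286988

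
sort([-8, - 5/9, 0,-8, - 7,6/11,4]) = [ - 8, - 8,  -  7, - 5/9,0,6/11,4]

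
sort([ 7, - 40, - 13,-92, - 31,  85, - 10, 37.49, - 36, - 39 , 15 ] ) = [ - 92, - 40 , - 39, - 36 , - 31, - 13, - 10,7, 15,37.49, 85 ] 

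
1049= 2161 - 1112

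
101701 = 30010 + 71691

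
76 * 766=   58216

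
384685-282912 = 101773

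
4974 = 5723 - 749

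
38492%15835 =6822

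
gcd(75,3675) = 75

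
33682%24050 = 9632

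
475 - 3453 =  - 2978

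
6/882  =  1/147 =0.01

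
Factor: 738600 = 2^3*3^1*5^2*1231^1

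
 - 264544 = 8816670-9081214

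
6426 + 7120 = 13546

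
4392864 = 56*78444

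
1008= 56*18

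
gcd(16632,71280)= 2376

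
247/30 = 8 + 7/30 = 8.23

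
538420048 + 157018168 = 695438216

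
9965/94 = 106+1/94 = 106.01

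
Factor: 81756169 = 11^1 *1367^1*5437^1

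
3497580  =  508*6885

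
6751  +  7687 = 14438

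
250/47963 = 250/47963 = 0.01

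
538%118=66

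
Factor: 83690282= 2^1*13^1*263^1*12239^1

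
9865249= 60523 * 163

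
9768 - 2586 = 7182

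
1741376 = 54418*32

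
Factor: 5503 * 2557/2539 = 14071171/2539 = 2539^(- 1 )*2557^1*5503^1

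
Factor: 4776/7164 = 2/3  =  2^1*3^(-1) 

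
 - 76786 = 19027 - 95813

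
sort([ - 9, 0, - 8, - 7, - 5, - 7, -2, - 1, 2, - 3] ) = [-9, - 8, - 7, - 7, - 5, - 3, - 2, - 1, 0,2]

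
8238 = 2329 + 5909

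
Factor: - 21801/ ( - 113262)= 2^( - 1)*13^2*439^( - 1) = 169/878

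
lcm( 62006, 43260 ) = 1860180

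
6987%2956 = 1075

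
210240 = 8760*24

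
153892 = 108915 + 44977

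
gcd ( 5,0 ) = 5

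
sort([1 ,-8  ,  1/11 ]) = [ - 8, 1/11, 1]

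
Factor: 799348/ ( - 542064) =- 407/276 = - 2^( - 2 )*3^( -1 )*11^1*23^( - 1)*37^1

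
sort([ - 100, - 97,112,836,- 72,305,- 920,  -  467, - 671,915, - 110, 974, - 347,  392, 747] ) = [  -  920, - 671, - 467, - 347, - 110,-100, - 97, - 72,112, 305,392,747, 836,915,974] 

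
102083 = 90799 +11284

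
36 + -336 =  - 300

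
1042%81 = 70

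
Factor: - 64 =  - 2^6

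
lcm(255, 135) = 2295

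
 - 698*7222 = - 5040956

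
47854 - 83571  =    -  35717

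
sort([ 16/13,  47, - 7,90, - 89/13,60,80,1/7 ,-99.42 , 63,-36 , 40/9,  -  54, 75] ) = [-99.42 , - 54, - 36,-7,  -  89/13,1/7,16/13, 40/9 , 47, 60,63,75,80, 90]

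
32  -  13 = 19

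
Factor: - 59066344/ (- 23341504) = 2^(- 3)*23^( - 1) * 73^1*101^( - 1)*157^ ( - 1)*101141^1 = 7383293/2917688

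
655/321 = 2+13/321  =  2.04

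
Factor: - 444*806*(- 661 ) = 236548104=   2^3*3^1*13^1*31^1*37^1*661^1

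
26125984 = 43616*599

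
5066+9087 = 14153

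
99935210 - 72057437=27877773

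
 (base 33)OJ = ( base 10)811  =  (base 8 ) 1453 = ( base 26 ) 155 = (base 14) 41D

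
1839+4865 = 6704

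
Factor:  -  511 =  - 7^1*73^1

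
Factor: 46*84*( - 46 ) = -177744 = - 2^4* 3^1*7^1*23^2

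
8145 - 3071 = 5074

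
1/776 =1/776 = 0.00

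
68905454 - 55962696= 12942758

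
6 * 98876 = 593256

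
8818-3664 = 5154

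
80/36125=16/7225 = 0.00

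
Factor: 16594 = 2^1 * 8297^1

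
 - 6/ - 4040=3/2020 = 0.00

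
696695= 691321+5374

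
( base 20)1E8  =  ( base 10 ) 688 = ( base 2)1010110000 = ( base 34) K8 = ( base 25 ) 12d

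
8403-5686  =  2717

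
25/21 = 1 + 4/21 = 1.19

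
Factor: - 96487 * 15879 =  - 3^1 * 67^1 *79^1*96487^1 =-1532117073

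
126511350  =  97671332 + 28840018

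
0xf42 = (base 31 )420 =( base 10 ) 3906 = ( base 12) 2316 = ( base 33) 3jc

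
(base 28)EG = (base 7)1122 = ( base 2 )110011000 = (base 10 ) 408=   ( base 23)HH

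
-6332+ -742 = -7074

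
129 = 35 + 94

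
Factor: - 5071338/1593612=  - 281741/88534=- 2^( - 1 )*17^1*16573^1* 44267^( - 1 )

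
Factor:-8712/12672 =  - 11/16 = -2^ (-4) *11^1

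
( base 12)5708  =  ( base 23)I5J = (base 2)10010110111000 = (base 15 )2CDB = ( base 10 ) 9656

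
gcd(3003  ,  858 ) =429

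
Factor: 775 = 5^2*31^1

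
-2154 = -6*359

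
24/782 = 12/391=0.03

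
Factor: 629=17^1*37^1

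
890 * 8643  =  7692270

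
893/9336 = 893/9336 = 0.10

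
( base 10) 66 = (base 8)102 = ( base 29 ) 28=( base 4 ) 1002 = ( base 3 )2110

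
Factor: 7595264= 2^8*29669^1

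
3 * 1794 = 5382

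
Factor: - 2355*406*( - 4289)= 4100841570 = 2^1*3^1*5^1*7^1*29^1*157^1*4289^1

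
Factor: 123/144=2^( - 4 )*3^ ( - 1 )*41^1 = 41/48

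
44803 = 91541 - 46738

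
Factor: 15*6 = 2^1*3^2*5^1=90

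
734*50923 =37377482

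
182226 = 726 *251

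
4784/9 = 4784/9 = 531.56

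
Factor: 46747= 46747^1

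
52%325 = 52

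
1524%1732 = 1524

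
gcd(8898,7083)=3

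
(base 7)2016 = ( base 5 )10244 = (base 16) 2bb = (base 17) 272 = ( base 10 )699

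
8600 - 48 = 8552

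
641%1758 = 641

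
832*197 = 163904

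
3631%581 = 145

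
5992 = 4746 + 1246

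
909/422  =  909/422 =2.15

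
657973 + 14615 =672588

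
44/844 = 11/211 = 0.05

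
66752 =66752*1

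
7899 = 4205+3694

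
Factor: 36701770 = 2^1*5^1*7^1 * 83^1*6317^1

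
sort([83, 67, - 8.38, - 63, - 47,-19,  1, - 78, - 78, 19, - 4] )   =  [ - 78, - 78, - 63, - 47,  -  19, - 8.38, - 4, 1,19, 67, 83] 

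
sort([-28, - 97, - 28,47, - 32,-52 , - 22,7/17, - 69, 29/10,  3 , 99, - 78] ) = [ - 97,-78, - 69 , - 52, - 32, -28, - 28, -22,7/17, 29/10 , 3 , 47, 99]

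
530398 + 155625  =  686023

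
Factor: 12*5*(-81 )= - 4860 = - 2^2*3^5*5^1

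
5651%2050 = 1551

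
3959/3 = 1319 + 2/3 = 1319.67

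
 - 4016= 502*( - 8 )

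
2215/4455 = 443/891 = 0.50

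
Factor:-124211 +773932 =649721 = 71^1*9151^1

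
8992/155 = 8992/155 = 58.01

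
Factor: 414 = 2^1* 3^2*23^1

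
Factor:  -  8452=- 2^2*2113^1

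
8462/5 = 1692 + 2/5 = 1692.40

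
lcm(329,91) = 4277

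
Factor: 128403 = 3^2*11^1*1297^1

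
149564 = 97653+51911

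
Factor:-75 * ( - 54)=4050  =  2^1 * 3^4*5^2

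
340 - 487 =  - 147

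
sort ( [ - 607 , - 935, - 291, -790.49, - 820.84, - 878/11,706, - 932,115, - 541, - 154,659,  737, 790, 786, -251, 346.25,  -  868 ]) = [ - 935, - 932, - 868, - 820.84, - 790.49, - 607 , - 541, - 291,-251, - 154, - 878/11,115,346.25,659,706,737,786, 790]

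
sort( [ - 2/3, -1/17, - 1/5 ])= [ - 2/3, - 1/5,-1/17 ] 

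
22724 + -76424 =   -  53700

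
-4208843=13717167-17926010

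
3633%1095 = 348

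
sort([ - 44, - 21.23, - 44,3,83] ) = [ - 44,  -  44,-21.23, 3, 83] 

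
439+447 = 886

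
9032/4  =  2258=2258.00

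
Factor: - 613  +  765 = 152 = 2^3*19^1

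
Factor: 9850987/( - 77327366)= - 2^(- 1 )*19^1*518473^1*38663683^(-1 ) 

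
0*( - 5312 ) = 0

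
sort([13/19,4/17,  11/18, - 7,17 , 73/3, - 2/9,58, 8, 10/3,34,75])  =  [-7,-2/9, 4/17,11/18,13/19 , 10/3,8,17, 73/3, 34,58,75 ] 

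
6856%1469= 980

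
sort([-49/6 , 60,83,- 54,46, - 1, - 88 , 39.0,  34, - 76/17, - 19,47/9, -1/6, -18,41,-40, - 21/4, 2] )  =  [  -  88  , - 54, - 40, - 19  ,  -  18, - 49/6,  -  21/4, - 76/17, - 1,  -  1/6, 2  ,  47/9 , 34,39.0,41 , 46,60, 83 ] 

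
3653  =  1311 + 2342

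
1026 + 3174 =4200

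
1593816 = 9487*168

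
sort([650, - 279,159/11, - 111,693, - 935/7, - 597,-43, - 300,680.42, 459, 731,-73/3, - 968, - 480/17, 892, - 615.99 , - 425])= [- 968,-615.99, - 597,-425 , - 300, -279, - 935/7, - 111 , - 43, - 480/17, - 73/3, 159/11,459, 650,680.42,693,731  ,  892 ]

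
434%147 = 140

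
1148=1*1148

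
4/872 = 1/218=0.00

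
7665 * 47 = 360255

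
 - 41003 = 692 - 41695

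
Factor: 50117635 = 5^1*10023527^1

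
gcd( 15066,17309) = 1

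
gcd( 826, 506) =2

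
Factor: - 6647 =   -  17^2*23^1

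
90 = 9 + 81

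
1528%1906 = 1528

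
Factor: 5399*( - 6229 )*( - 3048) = 2^3*3^1*127^1*5399^1*6229^1 = 102505370808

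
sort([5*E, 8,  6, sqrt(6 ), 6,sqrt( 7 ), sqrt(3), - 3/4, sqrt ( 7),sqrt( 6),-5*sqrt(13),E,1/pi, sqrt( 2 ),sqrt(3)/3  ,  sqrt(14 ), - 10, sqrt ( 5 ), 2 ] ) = [ - 5*sqrt(13),-10,-3/4, 1/pi,sqrt ( 3 )/3, sqrt( 2 ),sqrt( 3), 2,sqrt(5), sqrt( 6),sqrt (6), sqrt(7), sqrt(7), E, sqrt(14), 6, 6,  8, 5*E] 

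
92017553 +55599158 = 147616711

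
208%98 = 12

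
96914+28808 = 125722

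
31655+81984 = 113639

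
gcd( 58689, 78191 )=1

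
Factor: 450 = 2^1*3^2*5^2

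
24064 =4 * 6016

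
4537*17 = 77129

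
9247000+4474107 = 13721107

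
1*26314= 26314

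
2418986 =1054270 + 1364716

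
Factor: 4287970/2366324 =2143985/1183162 = 2^( - 1)*5^1* 428797^1 * 591581^(-1) 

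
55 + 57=112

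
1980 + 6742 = 8722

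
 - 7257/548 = -14+415/548 = - 13.24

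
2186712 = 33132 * 66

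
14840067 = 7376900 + 7463167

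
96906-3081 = 93825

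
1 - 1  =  0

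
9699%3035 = 594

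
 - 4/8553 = -1 + 8549/8553 = - 0.00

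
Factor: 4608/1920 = 2^2*3^1*5^( - 1 ) = 12/5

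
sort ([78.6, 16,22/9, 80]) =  [22/9,16,78.6,80]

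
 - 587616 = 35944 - 623560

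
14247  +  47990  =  62237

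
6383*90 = 574470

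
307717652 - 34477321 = 273240331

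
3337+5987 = 9324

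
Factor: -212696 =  - 2^3*11^1*2417^1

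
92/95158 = 46/47579 =0.00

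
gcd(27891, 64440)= 9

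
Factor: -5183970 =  -2^1*3^1* 5^1*11^1 *23^1*683^1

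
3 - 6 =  - 3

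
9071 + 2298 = 11369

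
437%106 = 13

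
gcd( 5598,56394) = 18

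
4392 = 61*72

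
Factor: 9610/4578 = 4805/2289 = 3^ ( - 1 )*5^1*7^( - 1)*31^2*109^(-1) 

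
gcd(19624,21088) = 8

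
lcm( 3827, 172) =15308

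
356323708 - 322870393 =33453315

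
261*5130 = 1338930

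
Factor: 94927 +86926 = 181853  =  7^1 * 83^1*313^1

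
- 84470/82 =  - 1031  +  36/41=   -1030.12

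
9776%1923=161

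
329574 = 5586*59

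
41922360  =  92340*454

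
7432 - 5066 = 2366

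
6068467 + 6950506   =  13018973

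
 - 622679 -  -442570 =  - 180109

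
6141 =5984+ 157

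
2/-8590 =-1/4295 = - 0.00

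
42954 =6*7159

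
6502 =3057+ 3445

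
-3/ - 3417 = 1/1139 = 0.00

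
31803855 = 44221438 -12417583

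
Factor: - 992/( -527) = 2^5*17^ (  -  1 ) = 32/17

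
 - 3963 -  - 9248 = 5285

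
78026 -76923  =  1103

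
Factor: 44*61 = 2684 = 2^2 *11^1*61^1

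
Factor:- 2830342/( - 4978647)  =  2^1 * 3^( - 2)*29^1*641^( - 1)*863^( - 1)*48799^1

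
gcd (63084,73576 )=4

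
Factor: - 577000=-2^3*5^3*577^1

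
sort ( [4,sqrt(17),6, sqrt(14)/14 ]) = [sqrt( 14) /14,4,sqrt(17 ), 6 ] 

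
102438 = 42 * 2439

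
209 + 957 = 1166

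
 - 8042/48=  - 4021/24 = - 167.54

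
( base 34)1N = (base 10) 57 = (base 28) 21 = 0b111001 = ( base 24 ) 29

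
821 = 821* 1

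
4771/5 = 954  +  1/5 = 954.20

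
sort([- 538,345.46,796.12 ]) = [ - 538,  345.46, 796.12] 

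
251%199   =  52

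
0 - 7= - 7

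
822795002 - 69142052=753652950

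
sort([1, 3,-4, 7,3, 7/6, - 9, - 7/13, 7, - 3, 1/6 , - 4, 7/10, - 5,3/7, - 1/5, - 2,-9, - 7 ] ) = [ - 9, - 9, - 7,  -  5,-4 , - 4, - 3, - 2, - 7/13, - 1/5, 1/6,3/7,7/10,1, 7/6, 3 , 3, 7, 7]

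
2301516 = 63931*36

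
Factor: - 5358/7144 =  - 3/4  =  - 2^( - 2)*3^1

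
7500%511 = 346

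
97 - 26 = 71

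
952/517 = 952/517 = 1.84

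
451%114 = 109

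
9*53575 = 482175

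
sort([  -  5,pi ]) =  [ - 5, pi] 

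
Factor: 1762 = 2^1*881^1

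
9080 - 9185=-105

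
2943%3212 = 2943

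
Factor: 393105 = 3^1 *5^1*73^1 *359^1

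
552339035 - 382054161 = 170284874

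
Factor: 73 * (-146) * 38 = - 405004 = -2^2*19^1 * 73^2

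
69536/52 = 17384/13 = 1337.23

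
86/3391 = 86/3391 = 0.03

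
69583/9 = 7731+4/9 = 7731.44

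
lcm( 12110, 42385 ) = 84770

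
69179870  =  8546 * 8095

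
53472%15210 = 7842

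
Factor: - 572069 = -572069^1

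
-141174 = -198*713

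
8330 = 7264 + 1066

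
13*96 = 1248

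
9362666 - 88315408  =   - 78952742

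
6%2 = 0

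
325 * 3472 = 1128400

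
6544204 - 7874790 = -1330586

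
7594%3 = 1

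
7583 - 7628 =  - 45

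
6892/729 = 9+ 331/729 = 9.45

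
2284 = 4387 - 2103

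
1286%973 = 313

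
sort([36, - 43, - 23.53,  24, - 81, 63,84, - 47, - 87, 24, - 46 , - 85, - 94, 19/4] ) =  [ - 94,-87, - 85,  -  81, -47, - 46, - 43, - 23.53,19/4,24,24,36,63,84 ]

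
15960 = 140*114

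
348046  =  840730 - 492684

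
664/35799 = 664/35799= 0.02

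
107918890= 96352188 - -11566702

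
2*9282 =18564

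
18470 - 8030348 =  - 8011878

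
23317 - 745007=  - 721690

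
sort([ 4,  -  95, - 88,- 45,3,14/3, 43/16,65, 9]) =[ - 95, - 88, - 45,43/16,3, 4, 14/3, 9,65]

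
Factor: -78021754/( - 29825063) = 2^1*113^1*345229^1*29825063^ ( - 1)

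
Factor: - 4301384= - 2^3*537673^1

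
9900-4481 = 5419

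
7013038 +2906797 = 9919835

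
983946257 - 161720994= 822225263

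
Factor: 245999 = 13^1*127^1*149^1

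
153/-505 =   -  1 + 352/505  =  - 0.30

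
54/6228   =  3/346 = 0.01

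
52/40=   1 + 3/10 = 1.30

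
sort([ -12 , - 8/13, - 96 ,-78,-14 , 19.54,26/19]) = [- 96,-78,  -  14, - 12,  -  8/13,  26/19,19.54]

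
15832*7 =110824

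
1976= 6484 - 4508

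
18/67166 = 9/33583 = 0.00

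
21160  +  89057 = 110217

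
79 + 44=123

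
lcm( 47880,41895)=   335160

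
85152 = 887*96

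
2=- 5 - -7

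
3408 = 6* 568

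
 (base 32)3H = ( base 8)161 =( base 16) 71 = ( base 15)78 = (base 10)113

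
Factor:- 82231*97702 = -8034133162= - 2^1*11^1*4441^1*82231^1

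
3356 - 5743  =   - 2387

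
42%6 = 0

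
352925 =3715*95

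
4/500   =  1/125 = 0.01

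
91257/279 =30419/93 = 327.09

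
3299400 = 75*43992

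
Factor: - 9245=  - 5^1*43^2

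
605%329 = 276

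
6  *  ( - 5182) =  - 31092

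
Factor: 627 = 3^1 *11^1*19^1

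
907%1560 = 907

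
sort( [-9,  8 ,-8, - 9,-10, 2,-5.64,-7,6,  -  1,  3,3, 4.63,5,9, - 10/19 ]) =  [-10,-9, - 9, - 8, -7,-5.64, - 1,-10/19, 2,3,3, 4.63,5, 6, 8,  9 ]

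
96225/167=96225/167 = 576.20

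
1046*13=13598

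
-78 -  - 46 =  - 32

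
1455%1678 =1455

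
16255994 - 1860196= 14395798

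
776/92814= 388/46407= 0.01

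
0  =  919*0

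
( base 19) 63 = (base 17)6f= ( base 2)1110101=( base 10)117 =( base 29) 41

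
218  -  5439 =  - 5221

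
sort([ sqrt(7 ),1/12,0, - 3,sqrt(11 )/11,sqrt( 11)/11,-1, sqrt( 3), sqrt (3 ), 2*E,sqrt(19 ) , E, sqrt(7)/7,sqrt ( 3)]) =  [-3, - 1,0, 1/12, sqrt( 11)/11, sqrt(11 ) /11,sqrt(7)/7, sqrt( 3), sqrt (3 ), sqrt(3 ) , sqrt(7), E, sqrt(19), 2*E]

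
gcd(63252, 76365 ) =9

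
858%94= 12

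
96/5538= 16/923 =0.02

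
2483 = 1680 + 803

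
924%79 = 55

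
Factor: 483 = 3^1 * 7^1 * 23^1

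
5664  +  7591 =13255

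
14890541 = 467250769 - 452360228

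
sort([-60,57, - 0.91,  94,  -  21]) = [-60, - 21, -0.91,57,94 ]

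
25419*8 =203352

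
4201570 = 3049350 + 1152220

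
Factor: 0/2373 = 0^1 = 0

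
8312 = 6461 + 1851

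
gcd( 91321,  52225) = 1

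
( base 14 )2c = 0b101000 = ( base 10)40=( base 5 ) 130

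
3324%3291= 33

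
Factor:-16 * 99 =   -  2^4*3^2 * 11^1 = - 1584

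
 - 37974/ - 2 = 18987/1 = 18987.00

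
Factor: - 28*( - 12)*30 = 2^5*3^2*5^1*7^1=10080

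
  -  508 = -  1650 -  - 1142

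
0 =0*7987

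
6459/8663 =6459/8663 = 0.75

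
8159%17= 16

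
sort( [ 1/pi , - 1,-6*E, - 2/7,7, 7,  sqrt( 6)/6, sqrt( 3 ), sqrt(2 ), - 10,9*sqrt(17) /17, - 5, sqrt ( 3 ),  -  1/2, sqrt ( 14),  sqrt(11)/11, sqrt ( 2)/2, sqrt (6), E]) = [ - 6*E, - 10, - 5, - 1, - 1/2, - 2/7, sqrt(11)/11 , 1/pi,sqrt(6)/6, sqrt (2 )/2, sqrt( 2), sqrt(3) , sqrt(3), 9  *  sqrt(17 ) /17, sqrt( 6),E, sqrt( 14 ), 7,  7]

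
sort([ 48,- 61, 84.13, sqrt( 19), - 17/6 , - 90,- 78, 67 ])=[ - 90, - 78, - 61,- 17/6,sqrt (19), 48, 67,84.13] 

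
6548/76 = 86 + 3/19= 86.16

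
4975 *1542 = 7671450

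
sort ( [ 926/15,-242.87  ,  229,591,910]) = [ - 242.87,926/15,229,591,910] 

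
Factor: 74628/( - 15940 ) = - 18657/3985 = - 3^3 * 5^(-1)*691^1*797^(-1) 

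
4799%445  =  349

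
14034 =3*4678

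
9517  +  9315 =18832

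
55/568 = 55/568 = 0.10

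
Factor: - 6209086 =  - 2^1*13^1*19^1 *12569^1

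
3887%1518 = 851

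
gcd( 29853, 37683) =9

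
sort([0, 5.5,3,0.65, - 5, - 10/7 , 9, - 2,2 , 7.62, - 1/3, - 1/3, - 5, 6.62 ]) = [ - 5,-5, - 2, - 10/7,- 1/3 , - 1/3,0, 0.65, 2,3,  5.5,6.62,7.62,9]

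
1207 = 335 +872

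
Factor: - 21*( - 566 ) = 2^1*3^1*7^1*283^1=11886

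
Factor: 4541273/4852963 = 11^1*43^1 * 9601^1*4852963^( - 1)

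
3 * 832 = 2496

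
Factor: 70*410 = 2^2* 5^2*7^1*41^1 =28700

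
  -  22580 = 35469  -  58049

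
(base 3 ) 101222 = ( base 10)296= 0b100101000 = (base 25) bl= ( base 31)9H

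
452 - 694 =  - 242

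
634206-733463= -99257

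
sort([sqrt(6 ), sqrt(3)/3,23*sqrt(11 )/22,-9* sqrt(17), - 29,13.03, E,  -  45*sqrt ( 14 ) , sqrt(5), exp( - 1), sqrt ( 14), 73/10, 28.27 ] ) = [ - 45*sqrt(14),-9*sqrt(17)  , - 29, exp( - 1 ), sqrt( 3) /3, sqrt( 5), sqrt(6), E, 23*sqrt(11)/22, sqrt(14),73/10, 13.03, 28.27 ]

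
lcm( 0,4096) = 0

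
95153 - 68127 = 27026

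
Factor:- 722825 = -5^2*29^1*997^1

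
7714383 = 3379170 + 4335213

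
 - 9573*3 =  - 28719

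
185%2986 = 185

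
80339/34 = 2362 + 31/34 = 2362.91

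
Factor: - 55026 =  - 2^1*3^3 *1019^1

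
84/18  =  4+2/3 = 4.67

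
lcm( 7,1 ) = 7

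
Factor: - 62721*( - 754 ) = 2^1*3^3*13^1*23^1 *29^1*101^1= 47291634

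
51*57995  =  2957745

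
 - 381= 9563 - 9944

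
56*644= 36064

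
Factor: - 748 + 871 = 123 = 3^1*41^1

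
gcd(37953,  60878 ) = 1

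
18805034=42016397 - 23211363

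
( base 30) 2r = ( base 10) 87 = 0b1010111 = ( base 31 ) 2p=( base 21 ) 43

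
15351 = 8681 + 6670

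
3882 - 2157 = 1725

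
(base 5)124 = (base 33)16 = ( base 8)47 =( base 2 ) 100111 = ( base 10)39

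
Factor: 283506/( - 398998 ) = -3^1 * 47251^1*199499^(  -  1)=- 141753/199499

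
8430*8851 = 74613930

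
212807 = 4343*49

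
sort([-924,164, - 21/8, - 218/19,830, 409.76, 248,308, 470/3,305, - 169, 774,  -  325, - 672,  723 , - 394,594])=[ - 924, - 672, - 394,-325, - 169, - 218/19,  -  21/8,  470/3, 164 , 248, 305,  308,409.76, 594,  723,774, 830] 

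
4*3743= 14972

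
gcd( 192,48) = 48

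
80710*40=3228400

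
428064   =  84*5096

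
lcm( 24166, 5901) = 507486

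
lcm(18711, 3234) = 261954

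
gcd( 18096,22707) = 87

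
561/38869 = 561/38869 = 0.01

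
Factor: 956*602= 2^3*7^1*43^1*239^1 = 575512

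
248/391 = 248/391 = 0.63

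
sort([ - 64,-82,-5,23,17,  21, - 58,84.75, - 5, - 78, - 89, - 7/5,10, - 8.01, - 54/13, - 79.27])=[ - 89, - 82, - 79.27, - 78,-64, - 58, - 8.01, - 5 , - 5, - 54/13, - 7/5,  10, 17,21, 23,84.75 ]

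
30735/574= 30735/574=53.55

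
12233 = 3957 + 8276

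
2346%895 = 556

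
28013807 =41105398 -13091591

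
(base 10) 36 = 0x24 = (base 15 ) 26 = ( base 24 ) 1C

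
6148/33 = 6148/33= 186.30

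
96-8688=-8592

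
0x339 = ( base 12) 589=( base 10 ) 825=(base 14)42D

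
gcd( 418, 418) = 418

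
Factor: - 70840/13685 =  - 88/17 = - 2^3 * 11^1 * 17^ ( - 1 ) 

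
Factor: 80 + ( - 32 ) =2^4 * 3^1=48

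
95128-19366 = 75762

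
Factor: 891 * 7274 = 6481134 = 2^1 * 3^4 * 11^1*3637^1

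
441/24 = 147/8 = 18.38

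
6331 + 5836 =12167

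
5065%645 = 550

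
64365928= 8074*7972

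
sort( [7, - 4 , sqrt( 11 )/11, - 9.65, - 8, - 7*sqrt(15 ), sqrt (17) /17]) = [ - 7*sqrt (15 ), - 9.65,-8 , - 4, sqrt(17 )/17,sqrt(11) /11, 7 ] 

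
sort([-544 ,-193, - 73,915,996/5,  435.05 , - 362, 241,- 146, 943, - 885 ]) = [- 885, - 544, - 362, - 193, - 146, - 73, 996/5,241,435.05,915,943 ] 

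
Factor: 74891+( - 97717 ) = - 22826 = - 2^1*101^1*113^1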